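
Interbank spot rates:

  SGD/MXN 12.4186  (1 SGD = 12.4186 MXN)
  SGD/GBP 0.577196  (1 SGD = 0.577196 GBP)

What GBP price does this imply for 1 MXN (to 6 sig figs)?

MXN/GBP = 0.0464783

1 MXN ÷ 12.4186 = 0.0805244 SGD
0.0805244 SGD × 0.577196 = 0.0464783 GBP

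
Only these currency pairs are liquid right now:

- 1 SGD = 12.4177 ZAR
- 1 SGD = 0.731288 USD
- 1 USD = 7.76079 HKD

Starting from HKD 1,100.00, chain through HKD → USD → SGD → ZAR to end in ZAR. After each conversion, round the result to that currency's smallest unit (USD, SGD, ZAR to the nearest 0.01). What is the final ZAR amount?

ZAR 2,406.80

HKD 1,100.00 ÷ 7.76079 = USD 141.74
USD 141.74 ÷ 0.731288 = SGD 193.82
SGD 193.82 × 12.4177 = ZAR 2,406.80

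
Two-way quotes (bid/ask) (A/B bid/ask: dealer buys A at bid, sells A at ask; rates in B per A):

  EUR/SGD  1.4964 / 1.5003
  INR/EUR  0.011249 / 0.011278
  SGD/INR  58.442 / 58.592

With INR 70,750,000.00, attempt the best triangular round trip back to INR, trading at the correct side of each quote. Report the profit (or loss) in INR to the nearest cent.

Best loop INR → SGD → EUR → INR:
INR 70,750,000.00 ÷ 58.592 (buy SGD at ask) = SGD 1,207,502.73
SGD 1,207,502.73 ÷ 1.5003 (buy EUR at ask) = EUR 804,840.85
EUR 804,840.85 ÷ 0.011278 (buy INR at ask) = INR 71,363,792.55

Net profit: INR 613,792.55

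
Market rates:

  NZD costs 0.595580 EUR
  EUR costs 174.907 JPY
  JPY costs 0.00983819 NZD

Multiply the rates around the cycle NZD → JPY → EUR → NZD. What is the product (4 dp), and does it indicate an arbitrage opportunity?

Around NZD → JPY → EUR → NZD: 1 ÷ 0.00983819 ÷ 174.907 ÷ 0.595580 = 0.975748
Product < 1; profitable direction is NZD → EUR → JPY → NZD.

0.9757 (arbitrage exists)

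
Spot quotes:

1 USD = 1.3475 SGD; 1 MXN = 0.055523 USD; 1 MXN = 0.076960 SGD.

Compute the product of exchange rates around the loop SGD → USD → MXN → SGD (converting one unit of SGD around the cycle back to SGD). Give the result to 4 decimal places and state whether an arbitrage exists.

Around SGD → USD → MXN → SGD: 1 ÷ 1.3475 ÷ 0.055523 × 0.076960 = 1.028640
Product > 1; profitable direction is SGD → USD → MXN → SGD.

1.0286 (arbitrage exists)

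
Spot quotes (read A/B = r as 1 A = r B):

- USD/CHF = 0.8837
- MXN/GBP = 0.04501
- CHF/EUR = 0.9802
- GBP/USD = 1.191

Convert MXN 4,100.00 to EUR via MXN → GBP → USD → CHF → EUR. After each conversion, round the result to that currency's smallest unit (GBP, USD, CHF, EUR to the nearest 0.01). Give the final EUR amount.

EUR 190.38

MXN 4,100.00 × 0.04501 = GBP 184.54
GBP 184.54 × 1.191 = USD 219.79
USD 219.79 × 0.8837 = CHF 194.23
CHF 194.23 × 0.9802 = EUR 190.38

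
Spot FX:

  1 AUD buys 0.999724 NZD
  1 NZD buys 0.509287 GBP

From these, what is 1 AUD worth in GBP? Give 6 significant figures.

1 AUD × 0.999724 = 0.999724 NZD
0.999724 NZD × 0.509287 = 0.509146 GBP

AUD/GBP = 0.509146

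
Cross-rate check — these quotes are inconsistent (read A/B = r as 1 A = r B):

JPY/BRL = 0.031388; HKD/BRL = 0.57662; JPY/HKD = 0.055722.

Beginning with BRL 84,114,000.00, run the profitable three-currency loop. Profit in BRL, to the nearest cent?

Profit: BRL 1,989,546.50

Profitable loop is BRL → JPY → HKD → BRL:
BRL 84,114,000.00 ÷ 0.031388 = JPY 2,679,813,942
JPY 2,679,813,942 × 0.055722 = HKD 149,324,592.46
HKD 149,324,592.46 × 0.57662 = BRL 86,103,546.50
Profit = BRL 86,103,546.50 − BRL 84,114,000.00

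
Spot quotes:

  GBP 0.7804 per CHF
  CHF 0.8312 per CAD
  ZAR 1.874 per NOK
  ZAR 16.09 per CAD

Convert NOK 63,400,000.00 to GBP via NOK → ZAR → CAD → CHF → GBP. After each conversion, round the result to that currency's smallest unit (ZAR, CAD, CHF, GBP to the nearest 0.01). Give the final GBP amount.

GBP 4,789,890.62

NOK 63,400,000.00 × 1.874 = ZAR 118,811,600.00
ZAR 118,811,600.00 ÷ 16.09 = CAD 7,384,188.94
CAD 7,384,188.94 × 0.8312 = CHF 6,137,737.85
CHF 6,137,737.85 × 0.7804 = GBP 4,789,890.62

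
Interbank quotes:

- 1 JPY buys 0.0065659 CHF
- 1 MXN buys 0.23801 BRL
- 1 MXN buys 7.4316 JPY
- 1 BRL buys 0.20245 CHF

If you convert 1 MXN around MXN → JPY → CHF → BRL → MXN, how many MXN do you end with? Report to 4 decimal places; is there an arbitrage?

Around MXN → JPY → CHF → BRL → MXN: 1 × 7.4316 × 0.0065659 ÷ 0.20245 ÷ 0.23801 = 1.012660
Product > 1; profitable direction is MXN → JPY → CHF → BRL → MXN.

1.0127 (arbitrage exists)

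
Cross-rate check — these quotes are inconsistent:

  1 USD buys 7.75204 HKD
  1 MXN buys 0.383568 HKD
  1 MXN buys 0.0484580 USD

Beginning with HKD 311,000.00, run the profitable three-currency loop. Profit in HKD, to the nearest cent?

Profitable loop is HKD → USD → MXN → HKD:
HKD 311,000.00 ÷ 7.75204 = USD 40,118.47
USD 40,118.47 ÷ 0.0484580 = MXN 827,901.94
MXN 827,901.94 × 0.383568 = HKD 317,556.69
Profit = HKD 317,556.69 − HKD 311,000.00

Profit: HKD 6,556.69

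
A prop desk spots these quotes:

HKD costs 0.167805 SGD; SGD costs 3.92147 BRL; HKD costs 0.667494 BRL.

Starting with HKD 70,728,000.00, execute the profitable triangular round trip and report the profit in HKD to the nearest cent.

Profitable loop is HKD → BRL → SGD → HKD:
HKD 70,728,000.00 × 0.667494 = BRL 47,210,515.63
BRL 47,210,515.63 ÷ 3.92147 = SGD 12,038,984.27
SGD 12,038,984.27 ÷ 0.167805 = HKD 71,743,894.80
Profit = HKD 71,743,894.80 − HKD 70,728,000.00

Profit: HKD 1,015,894.80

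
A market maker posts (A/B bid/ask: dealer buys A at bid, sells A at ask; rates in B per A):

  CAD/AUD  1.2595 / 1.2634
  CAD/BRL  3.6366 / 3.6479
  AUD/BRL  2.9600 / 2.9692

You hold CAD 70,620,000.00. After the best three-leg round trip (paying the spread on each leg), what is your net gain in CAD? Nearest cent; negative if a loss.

Best loop CAD → AUD → BRL → CAD:
CAD 70,620,000.00 × 1.2595 (sell CAD at bid) = AUD 88,945,890.00
AUD 88,945,890.00 × 2.9600 (sell AUD at bid) = BRL 263,279,834.40
BRL 263,279,834.40 ÷ 3.6479 (buy CAD at ask) = CAD 72,172,985.66

Net profit: CAD 1,552,985.66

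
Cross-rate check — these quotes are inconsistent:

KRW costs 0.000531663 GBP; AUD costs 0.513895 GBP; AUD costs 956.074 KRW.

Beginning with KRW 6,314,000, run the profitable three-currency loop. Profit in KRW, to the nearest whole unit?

Profitable loop is KRW → AUD → GBP → KRW:
KRW 6,314,000 ÷ 956.074 = AUD 6,604.09
AUD 6,604.09 × 0.513895 = GBP 3,393.81
GBP 3,393.81 ÷ 0.000531663 = KRW 6,383,385
Profit = KRW 6,383,385 − KRW 6,314,000

Profit: KRW 69,385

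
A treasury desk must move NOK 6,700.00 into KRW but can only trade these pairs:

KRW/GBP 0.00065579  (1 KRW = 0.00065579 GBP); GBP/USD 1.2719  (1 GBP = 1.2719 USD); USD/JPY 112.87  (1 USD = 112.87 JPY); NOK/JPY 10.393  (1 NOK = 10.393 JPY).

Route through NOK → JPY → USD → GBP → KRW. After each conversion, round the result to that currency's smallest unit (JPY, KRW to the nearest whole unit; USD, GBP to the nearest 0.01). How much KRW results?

NOK 6,700.00 × 10.393 = JPY 69,633
JPY 69,633 ÷ 112.87 = USD 616.93
USD 616.93 ÷ 1.2719 = GBP 485.05
GBP 485.05 ÷ 0.00065579 = KRW 739,642

KRW 739,642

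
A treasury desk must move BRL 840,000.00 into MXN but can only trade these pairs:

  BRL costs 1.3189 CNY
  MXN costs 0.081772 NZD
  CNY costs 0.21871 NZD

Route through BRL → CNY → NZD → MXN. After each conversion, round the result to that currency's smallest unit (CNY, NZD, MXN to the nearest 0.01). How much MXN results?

MXN 2,963,160.50

BRL 840,000.00 × 1.3189 = CNY 1,107,876.00
CNY 1,107,876.00 × 0.21871 = NZD 242,303.56
NZD 242,303.56 ÷ 0.081772 = MXN 2,963,160.50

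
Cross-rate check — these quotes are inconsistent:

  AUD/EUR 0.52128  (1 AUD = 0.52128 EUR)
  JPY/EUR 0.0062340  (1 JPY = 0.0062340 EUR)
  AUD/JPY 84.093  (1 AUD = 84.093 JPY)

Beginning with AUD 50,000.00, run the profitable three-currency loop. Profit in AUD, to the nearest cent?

Profit: AUD 283.51

Profitable loop is AUD → JPY → EUR → AUD:
AUD 50,000.00 × 84.093 = JPY 4,204,650
JPY 4,204,650 × 0.0062340 = EUR 26,211.79
EUR 26,211.79 ÷ 0.52128 = AUD 50,283.51
Profit = AUD 50,283.51 − AUD 50,000.00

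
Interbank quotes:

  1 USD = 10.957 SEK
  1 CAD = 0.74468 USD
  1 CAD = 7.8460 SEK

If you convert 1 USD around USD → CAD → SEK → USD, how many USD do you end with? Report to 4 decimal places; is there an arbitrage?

Around USD → CAD → SEK → USD: 1 ÷ 0.74468 × 7.8460 ÷ 10.957 = 0.961583
Product < 1; profitable direction is USD → SEK → CAD → USD.

0.9616 (arbitrage exists)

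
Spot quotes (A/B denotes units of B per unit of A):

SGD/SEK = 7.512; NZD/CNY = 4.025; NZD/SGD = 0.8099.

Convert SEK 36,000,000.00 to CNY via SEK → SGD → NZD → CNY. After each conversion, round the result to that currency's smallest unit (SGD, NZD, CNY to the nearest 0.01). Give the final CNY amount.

CNY 23,816,690.19

SEK 36,000,000.00 ÷ 7.512 = SGD 4,792,332.27
SGD 4,792,332.27 ÷ 0.8099 = NZD 5,917,190.11
NZD 5,917,190.11 × 4.025 = CNY 23,816,690.19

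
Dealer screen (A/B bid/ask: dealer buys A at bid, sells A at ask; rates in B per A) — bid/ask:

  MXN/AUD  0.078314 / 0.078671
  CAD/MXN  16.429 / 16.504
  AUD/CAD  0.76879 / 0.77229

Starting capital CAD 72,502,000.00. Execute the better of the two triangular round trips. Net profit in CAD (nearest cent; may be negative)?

Best loop CAD → AUD → MXN → CAD:
CAD 72,502,000.00 ÷ 0.77229 (buy AUD at ask) = AUD 93,879,242.25
AUD 93,879,242.25 ÷ 0.078671 (buy MXN at ask) = MXN 1,193,314,464.71
MXN 1,193,314,464.71 ÷ 16.504 (buy CAD at ask) = CAD 72,304,560.39

Net result: CAD -197,439.61 (no profitable arbitrage after spreads)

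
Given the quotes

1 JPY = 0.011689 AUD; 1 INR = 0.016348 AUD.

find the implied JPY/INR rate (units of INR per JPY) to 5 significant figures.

1 JPY × 0.011689 = 0.011689 AUD
0.011689 AUD ÷ 0.016348 = 0.715011 INR

JPY/INR = 0.71501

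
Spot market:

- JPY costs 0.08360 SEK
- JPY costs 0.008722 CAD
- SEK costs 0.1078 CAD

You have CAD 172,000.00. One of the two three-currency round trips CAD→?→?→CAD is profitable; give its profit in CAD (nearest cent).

Profit: CAD 5,720.45

Profitable loop is CAD → JPY → SEK → CAD:
CAD 172,000.00 ÷ 0.008722 = JPY 19,720,248
JPY 19,720,248 × 0.08360 = SEK 1,648,612.70
SEK 1,648,612.70 × 0.1078 = CAD 177,720.45
Profit = CAD 177,720.45 − CAD 172,000.00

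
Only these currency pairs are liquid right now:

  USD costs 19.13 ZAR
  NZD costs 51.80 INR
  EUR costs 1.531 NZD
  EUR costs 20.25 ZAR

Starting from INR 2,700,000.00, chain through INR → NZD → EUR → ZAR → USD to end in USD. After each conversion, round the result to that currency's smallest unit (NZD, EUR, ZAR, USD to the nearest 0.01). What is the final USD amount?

INR 2,700,000.00 ÷ 51.80 = NZD 52,123.55
NZD 52,123.55 ÷ 1.531 = EUR 34,045.43
EUR 34,045.43 × 20.25 = ZAR 689,419.96
ZAR 689,419.96 ÷ 19.13 = USD 36,038.68

USD 36,038.68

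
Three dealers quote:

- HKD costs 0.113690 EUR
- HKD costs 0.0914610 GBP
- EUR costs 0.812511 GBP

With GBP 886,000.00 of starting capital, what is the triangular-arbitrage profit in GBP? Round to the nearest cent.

Profit: GBP 8,848.04

Profitable loop is GBP → HKD → EUR → GBP:
GBP 886,000.00 ÷ 0.0914610 = HKD 9,687,189.08
HKD 9,687,189.08 × 0.113690 = EUR 1,101,336.53
EUR 1,101,336.53 × 0.812511 = GBP 894,848.04
Profit = GBP 894,848.04 − GBP 886,000.00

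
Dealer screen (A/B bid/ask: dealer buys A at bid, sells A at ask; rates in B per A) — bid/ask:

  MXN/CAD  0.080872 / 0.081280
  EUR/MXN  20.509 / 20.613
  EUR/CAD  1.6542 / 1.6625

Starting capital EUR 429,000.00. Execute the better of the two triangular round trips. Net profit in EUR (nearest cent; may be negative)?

Best loop EUR → MXN → CAD → EUR:
EUR 429,000.00 × 20.509 (sell EUR at bid) = MXN 8,798,361.00
MXN 8,798,361.00 × 0.080872 (sell MXN at bid) = CAD 711,541.05
CAD 711,541.05 ÷ 1.6625 (buy EUR at ask) = EUR 427,994.62

Net result: EUR -1,005.38 (no profitable arbitrage after spreads)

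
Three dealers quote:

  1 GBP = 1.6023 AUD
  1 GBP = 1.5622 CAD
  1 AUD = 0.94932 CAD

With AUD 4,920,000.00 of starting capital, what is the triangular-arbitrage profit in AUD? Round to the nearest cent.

Profit: AUD 132,953.17

Profitable loop is AUD → GBP → CAD → AUD:
AUD 4,920,000.00 ÷ 1.6023 = GBP 3,070,586.03
GBP 3,070,586.03 × 1.5622 = CAD 4,796,869.50
CAD 4,796,869.50 ÷ 0.94932 = AUD 5,052,953.17
Profit = AUD 5,052,953.17 − AUD 4,920,000.00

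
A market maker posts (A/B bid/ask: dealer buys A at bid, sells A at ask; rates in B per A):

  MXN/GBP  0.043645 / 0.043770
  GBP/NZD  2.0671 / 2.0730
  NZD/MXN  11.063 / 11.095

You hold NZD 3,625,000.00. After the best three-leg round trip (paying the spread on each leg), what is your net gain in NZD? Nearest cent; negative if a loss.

Net result: NZD -6,930.47 (no profitable arbitrage after spreads)

Best loop NZD → MXN → GBP → NZD:
NZD 3,625,000.00 × 11.063 (sell NZD at bid) = MXN 40,103,375.00
MXN 40,103,375.00 × 0.043645 (sell MXN at bid) = GBP 1,750,311.80
GBP 1,750,311.80 × 2.0671 (sell GBP at bid) = NZD 3,618,069.53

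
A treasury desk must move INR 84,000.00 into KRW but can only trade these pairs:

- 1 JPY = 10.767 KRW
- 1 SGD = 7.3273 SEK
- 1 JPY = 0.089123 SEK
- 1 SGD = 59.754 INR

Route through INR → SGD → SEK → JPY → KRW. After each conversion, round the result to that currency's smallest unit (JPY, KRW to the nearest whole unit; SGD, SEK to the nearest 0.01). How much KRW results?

KRW 1,244,396

INR 84,000.00 ÷ 59.754 = SGD 1,405.76
SGD 1,405.76 × 7.3273 = SEK 10,300.43
SEK 10,300.43 ÷ 0.089123 = JPY 115,575
JPY 115,575 × 10.767 = KRW 1,244,396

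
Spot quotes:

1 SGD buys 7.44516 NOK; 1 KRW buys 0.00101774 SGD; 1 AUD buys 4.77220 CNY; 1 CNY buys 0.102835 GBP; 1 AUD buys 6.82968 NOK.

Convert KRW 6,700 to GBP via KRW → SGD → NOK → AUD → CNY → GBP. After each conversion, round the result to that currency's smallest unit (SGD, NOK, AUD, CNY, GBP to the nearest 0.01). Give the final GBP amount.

KRW 6,700 × 0.00101774 = SGD 6.82
SGD 6.82 × 7.44516 = NOK 50.78
NOK 50.78 ÷ 6.82968 = AUD 7.44
AUD 7.44 × 4.77220 = CNY 35.51
CNY 35.51 × 0.102835 = GBP 3.65

GBP 3.65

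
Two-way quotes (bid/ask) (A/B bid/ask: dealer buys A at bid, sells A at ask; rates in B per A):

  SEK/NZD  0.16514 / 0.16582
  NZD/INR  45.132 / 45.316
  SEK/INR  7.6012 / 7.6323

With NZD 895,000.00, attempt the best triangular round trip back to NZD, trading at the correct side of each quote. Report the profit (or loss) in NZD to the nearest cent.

Best loop NZD → SEK → INR → NZD:
NZD 895,000.00 ÷ 0.16582 (buy SEK at ask) = SEK 5,397,418.89
SEK 5,397,418.89 × 7.6012 (sell SEK at bid) = INR 41,026,860.45
INR 41,026,860.45 ÷ 45.316 (buy NZD at ask) = NZD 905,350.44

Net profit: NZD 10,350.44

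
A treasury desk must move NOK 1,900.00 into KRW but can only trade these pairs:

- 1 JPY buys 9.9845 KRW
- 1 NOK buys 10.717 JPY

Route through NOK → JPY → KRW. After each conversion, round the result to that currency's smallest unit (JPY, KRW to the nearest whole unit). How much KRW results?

KRW 203,304

NOK 1,900.00 × 10.717 = JPY 20,362
JPY 20,362 × 9.9845 = KRW 203,304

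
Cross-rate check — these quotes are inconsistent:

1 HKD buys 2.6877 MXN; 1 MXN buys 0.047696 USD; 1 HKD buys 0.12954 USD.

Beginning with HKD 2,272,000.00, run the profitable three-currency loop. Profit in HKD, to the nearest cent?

Profitable loop is HKD → USD → MXN → HKD:
HKD 2,272,000.00 × 0.12954 = USD 294,314.88
USD 294,314.88 ÷ 0.047696 = MXN 6,170,640.72
MXN 6,170,640.72 ÷ 2.6877 = HKD 2,295,881.51
Profit = HKD 2,295,881.51 − HKD 2,272,000.00

Profit: HKD 23,881.51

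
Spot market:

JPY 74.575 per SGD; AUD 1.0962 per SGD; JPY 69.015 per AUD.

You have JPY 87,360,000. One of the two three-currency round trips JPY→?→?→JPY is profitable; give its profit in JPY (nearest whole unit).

Profit: JPY 1,264,266

Profitable loop is JPY → SGD → AUD → JPY:
JPY 87,360,000 ÷ 74.575 = SGD 1,171,438.15
SGD 1,171,438.15 × 1.0962 = AUD 1,284,130.50
AUD 1,284,130.50 × 69.015 = JPY 88,624,266
Profit = JPY 88,624,266 − JPY 87,360,000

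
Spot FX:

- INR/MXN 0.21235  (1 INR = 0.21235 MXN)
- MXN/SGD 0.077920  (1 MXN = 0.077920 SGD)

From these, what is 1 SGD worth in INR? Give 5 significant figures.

1 SGD ÷ 0.077920 = 12.8337 MXN
12.8337 MXN ÷ 0.21235 = 60.4364 INR

SGD/INR = 60.436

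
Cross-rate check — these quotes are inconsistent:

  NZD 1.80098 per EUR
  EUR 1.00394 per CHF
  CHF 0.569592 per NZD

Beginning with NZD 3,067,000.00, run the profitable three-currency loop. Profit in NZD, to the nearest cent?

Profitable loop is NZD → CHF → EUR → NZD:
NZD 3,067,000.00 × 0.569592 = CHF 1,746,938.66
CHF 1,746,938.66 × 1.00394 = EUR 1,753,821.60
EUR 1,753,821.60 × 1.80098 = NZD 3,158,597.63
Profit = NZD 3,158,597.63 − NZD 3,067,000.00

Profit: NZD 91,597.63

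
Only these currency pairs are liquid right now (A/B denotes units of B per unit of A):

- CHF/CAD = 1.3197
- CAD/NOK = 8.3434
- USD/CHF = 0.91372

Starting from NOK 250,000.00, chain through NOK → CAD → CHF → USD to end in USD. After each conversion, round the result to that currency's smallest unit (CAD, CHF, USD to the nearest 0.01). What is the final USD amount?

NOK 250,000.00 ÷ 8.3434 = CAD 29,963.80
CAD 29,963.80 ÷ 1.3197 = CHF 22,705.01
CHF 22,705.01 ÷ 0.91372 = USD 24,848.98

USD 24,848.98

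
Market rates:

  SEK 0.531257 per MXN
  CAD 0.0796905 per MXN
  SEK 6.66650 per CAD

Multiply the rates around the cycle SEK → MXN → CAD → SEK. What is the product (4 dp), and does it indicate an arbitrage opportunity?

1.0000 (no arbitrage)

Around SEK → MXN → CAD → SEK: 1 ÷ 0.531257 × 0.0796905 × 6.66650 = 0.999999
Product ≈ 1 (deviation 0.000%, within rounding noise).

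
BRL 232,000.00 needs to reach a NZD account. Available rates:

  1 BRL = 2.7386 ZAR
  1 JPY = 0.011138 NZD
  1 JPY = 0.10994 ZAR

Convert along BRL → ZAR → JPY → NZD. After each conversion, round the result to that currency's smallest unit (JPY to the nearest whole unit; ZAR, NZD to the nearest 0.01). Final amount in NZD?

BRL 232,000.00 × 2.7386 = ZAR 635,355.20
ZAR 635,355.20 ÷ 0.10994 = JPY 5,779,109
JPY 5,779,109 × 0.011138 = NZD 64,367.72

NZD 64,367.72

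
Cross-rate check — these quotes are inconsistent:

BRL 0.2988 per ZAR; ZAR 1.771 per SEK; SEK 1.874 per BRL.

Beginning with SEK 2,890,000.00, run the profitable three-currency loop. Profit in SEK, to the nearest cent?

Profitable loop is SEK → BRL → ZAR → SEK:
SEK 2,890,000.00 ÷ 1.874 = BRL 1,542,155.82
BRL 1,542,155.82 ÷ 0.2988 = ZAR 5,161,164.04
ZAR 5,161,164.04 ÷ 1.771 = SEK 2,914,265.41
Profit = SEK 2,914,265.41 − SEK 2,890,000.00

Profit: SEK 24,265.41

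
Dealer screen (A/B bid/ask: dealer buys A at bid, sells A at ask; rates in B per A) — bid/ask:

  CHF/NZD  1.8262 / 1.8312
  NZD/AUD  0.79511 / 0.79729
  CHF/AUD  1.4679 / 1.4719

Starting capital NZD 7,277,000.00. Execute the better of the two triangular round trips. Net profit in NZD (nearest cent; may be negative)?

Best loop NZD → CHF → AUD → NZD:
NZD 7,277,000.00 ÷ 1.8312 (buy CHF at ask) = CHF 3,973,896.90
CHF 3,973,896.90 × 1.4679 (sell CHF at bid) = AUD 5,833,283.26
AUD 5,833,283.26 ÷ 0.79729 (buy NZD at ask) = NZD 7,316,388.34

Net profit: NZD 39,388.34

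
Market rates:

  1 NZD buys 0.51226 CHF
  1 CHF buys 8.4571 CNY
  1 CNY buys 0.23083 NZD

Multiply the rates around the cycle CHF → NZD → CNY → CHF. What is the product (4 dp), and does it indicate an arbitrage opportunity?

Around CHF → NZD → CNY → CHF: 1 ÷ 0.51226 ÷ 0.23083 ÷ 8.4571 = 0.999990
Product ≈ 1 (deviation 0.001%, within rounding noise).

1.0000 (no arbitrage)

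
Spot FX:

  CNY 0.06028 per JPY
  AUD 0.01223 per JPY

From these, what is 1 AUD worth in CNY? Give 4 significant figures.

1 AUD ÷ 0.01223 = 81.7661 JPY
81.7661 JPY × 0.06028 = 4.92886 CNY

AUD/CNY = 4.929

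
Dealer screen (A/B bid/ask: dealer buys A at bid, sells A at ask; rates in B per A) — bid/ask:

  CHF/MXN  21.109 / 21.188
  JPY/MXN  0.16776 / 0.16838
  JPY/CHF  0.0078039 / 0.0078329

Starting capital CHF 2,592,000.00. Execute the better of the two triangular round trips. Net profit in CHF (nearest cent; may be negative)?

Net profit: CHF 28,057.78

Best loop CHF → JPY → MXN → CHF:
CHF 2,592,000.00 ÷ 0.0078329 (buy JPY at ask) = JPY 330,911,923
JPY 330,911,923 × 0.16776 (sell JPY at bid) = MXN 55,513,784.17
MXN 55,513,784.17 ÷ 21.188 (buy CHF at ask) = CHF 2,620,057.78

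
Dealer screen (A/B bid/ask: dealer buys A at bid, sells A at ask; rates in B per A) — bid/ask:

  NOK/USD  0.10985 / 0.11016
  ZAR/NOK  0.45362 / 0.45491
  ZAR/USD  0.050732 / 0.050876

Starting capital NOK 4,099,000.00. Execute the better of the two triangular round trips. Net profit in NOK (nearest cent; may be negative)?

Net profit: NOK 50,640.67

Best loop NOK → ZAR → USD → NOK:
NOK 4,099,000.00 ÷ 0.45491 (buy ZAR at ask) = ZAR 9,010,573.52
ZAR 9,010,573.52 × 0.050732 (sell ZAR at bid) = USD 457,124.42
USD 457,124.42 ÷ 0.11016 (buy NOK at ask) = NOK 4,149,640.67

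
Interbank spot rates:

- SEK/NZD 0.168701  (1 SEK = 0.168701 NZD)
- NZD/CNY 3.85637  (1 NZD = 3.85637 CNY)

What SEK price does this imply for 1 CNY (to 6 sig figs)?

1 CNY ÷ 3.85637 = 0.259311 NZD
0.259311 NZD ÷ 0.168701 = 1.53711 SEK

CNY/SEK = 1.53711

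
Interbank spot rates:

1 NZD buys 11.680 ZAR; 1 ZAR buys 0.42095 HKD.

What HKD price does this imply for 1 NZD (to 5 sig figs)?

NZD/HKD = 4.9167

1 NZD × 11.680 = 11.68 ZAR
11.68 ZAR × 0.42095 = 4.9167 HKD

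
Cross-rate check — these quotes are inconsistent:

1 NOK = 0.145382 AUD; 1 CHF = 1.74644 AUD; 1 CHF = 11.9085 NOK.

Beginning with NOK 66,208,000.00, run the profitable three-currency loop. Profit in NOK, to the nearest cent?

Profitable loop is NOK → CHF → AUD → NOK:
NOK 66,208,000.00 ÷ 11.9085 = CHF 5,559,726.25
CHF 5,559,726.25 × 1.74644 = AUD 9,709,728.30
AUD 9,709,728.30 ÷ 0.145382 = NOK 66,787,692.46
Profit = NOK 66,787,692.46 − NOK 66,208,000.00

Profit: NOK 579,692.46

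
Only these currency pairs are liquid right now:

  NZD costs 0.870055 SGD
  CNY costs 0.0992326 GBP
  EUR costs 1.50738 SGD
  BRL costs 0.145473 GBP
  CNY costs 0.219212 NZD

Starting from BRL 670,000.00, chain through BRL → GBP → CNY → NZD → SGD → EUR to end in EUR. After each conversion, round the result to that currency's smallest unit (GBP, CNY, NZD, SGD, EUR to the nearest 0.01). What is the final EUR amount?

BRL 670,000.00 × 0.145473 = GBP 97,466.91
GBP 97,466.91 ÷ 0.0992326 = CNY 982,206.55
CNY 982,206.55 × 0.219212 = NZD 215,311.46
NZD 215,311.46 × 0.870055 = SGD 187,332.81
SGD 187,332.81 ÷ 1.50738 = EUR 124,277.10

EUR 124,277.10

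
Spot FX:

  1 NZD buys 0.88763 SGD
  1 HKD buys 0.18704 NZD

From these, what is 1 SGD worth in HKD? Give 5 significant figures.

1 SGD ÷ 0.88763 = 1.1266 NZD
1.1266 NZD ÷ 0.18704 = 6.02329 HKD

SGD/HKD = 6.0233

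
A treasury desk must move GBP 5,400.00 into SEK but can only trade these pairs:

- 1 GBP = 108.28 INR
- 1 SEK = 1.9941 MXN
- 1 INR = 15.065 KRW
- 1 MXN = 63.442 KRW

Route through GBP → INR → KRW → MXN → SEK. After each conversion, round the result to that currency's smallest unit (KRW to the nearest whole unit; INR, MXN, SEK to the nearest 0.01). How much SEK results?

SEK 69,628.54

GBP 5,400.00 × 108.28 = INR 584,712.00
INR 584,712.00 × 15.065 = KRW 8,808,686
KRW 8,808,686 ÷ 63.442 = MXN 138,846.28
MXN 138,846.28 ÷ 1.9941 = SEK 69,628.54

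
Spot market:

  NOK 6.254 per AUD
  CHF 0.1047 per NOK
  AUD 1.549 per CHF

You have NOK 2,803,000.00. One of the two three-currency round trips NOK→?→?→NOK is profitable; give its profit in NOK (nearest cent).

Profitable loop is NOK → CHF → AUD → NOK:
NOK 2,803,000.00 × 0.1047 = CHF 293,474.10
CHF 293,474.10 × 1.549 = AUD 454,591.38
AUD 454,591.38 × 6.254 = NOK 2,843,014.50
Profit = NOK 2,843,014.50 − NOK 2,803,000.00

Profit: NOK 40,014.50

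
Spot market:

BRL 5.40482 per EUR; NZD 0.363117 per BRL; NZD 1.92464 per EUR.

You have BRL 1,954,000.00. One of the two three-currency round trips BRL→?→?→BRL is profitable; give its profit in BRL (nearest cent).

Profitable loop is BRL → NZD → EUR → BRL:
BRL 1,954,000.00 × 0.363117 = NZD 709,530.62
NZD 709,530.62 ÷ 1.92464 = EUR 368,656.28
EUR 368,656.28 × 5.40482 = BRL 1,992,520.82
Profit = BRL 1,992,520.82 − BRL 1,954,000.00

Profit: BRL 38,520.82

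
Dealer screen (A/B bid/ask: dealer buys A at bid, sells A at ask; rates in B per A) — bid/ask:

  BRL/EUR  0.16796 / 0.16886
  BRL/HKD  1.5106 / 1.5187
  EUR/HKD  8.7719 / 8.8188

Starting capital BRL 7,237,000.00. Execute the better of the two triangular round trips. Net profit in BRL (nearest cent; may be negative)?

Best loop BRL → HKD → EUR → BRL:
BRL 7,237,000.00 × 1.5106 (sell BRL at bid) = HKD 10,932,212.20
HKD 10,932,212.20 ÷ 8.8188 (buy EUR at ask) = EUR 1,239,648.50
EUR 1,239,648.50 ÷ 0.16886 (buy BRL at ask) = BRL 7,341,279.76

Net profit: BRL 104,279.76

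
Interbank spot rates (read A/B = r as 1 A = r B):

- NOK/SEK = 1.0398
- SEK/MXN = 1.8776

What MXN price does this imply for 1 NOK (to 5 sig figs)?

NOK/MXN = 1.9523

1 NOK × 1.0398 = 1.0398 SEK
1.0398 SEK × 1.8776 = 1.95233 MXN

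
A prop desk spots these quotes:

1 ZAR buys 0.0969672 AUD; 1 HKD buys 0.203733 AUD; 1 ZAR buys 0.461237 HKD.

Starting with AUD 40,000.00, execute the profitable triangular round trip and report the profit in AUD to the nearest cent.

Profitable loop is AUD → HKD → ZAR → AUD:
AUD 40,000.00 ÷ 0.203733 = HKD 196,335.40
HKD 196,335.40 ÷ 0.461237 = ZAR 425,671.40
ZAR 425,671.40 × 0.0969672 = AUD 41,276.16
Profit = AUD 41,276.16 − AUD 40,000.00

Profit: AUD 1,276.16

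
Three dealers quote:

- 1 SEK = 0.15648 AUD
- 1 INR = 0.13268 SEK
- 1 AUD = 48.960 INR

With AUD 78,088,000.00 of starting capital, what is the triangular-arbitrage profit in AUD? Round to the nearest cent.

Profit: AUD 1,288,146.12

Profitable loop is AUD → INR → SEK → AUD:
AUD 78,088,000.00 × 48.960 = INR 3,823,188,480.00
INR 3,823,188,480.00 × 0.13268 = SEK 507,260,647.53
SEK 507,260,647.53 × 0.15648 = AUD 79,376,146.12
Profit = AUD 79,376,146.12 − AUD 78,088,000.00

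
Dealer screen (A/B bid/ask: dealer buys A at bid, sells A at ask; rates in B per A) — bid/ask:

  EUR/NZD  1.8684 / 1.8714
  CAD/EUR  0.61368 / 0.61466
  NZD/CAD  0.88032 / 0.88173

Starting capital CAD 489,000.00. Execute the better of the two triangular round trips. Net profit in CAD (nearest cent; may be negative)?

Best loop CAD → EUR → NZD → CAD:
CAD 489,000.00 × 0.61368 (sell CAD at bid) = EUR 300,089.52
EUR 300,089.52 × 1.8684 (sell EUR at bid) = NZD 560,687.26
NZD 560,687.26 × 0.88032 (sell NZD at bid) = CAD 493,584.21

Net profit: CAD 4,584.21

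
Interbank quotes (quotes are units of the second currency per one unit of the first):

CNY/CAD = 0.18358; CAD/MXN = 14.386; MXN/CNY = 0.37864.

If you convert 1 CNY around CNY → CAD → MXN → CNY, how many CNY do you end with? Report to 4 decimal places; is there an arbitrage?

1.0000 (no arbitrage)

Around CNY → CAD → MXN → CNY: 1 × 0.18358 × 14.386 × 0.37864 = 0.999981
Product ≈ 1 (deviation 0.002%, within rounding noise).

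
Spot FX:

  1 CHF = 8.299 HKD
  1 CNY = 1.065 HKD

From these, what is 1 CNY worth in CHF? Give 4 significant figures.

CNY/CHF = 0.1283

1 CNY × 1.065 = 1.065 HKD
1.065 HKD ÷ 8.299 = 0.128329 CHF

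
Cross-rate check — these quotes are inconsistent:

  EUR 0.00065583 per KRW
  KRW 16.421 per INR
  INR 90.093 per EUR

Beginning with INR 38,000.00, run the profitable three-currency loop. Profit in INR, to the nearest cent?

Profit: INR 1,165.32

Profitable loop is INR → EUR → KRW → INR:
INR 38,000.00 ÷ 90.093 = EUR 421.79
EUR 421.79 ÷ 0.00065583 = KRW 643,134
KRW 643,134 ÷ 16.421 = INR 39,165.32
Profit = INR 39,165.32 − INR 38,000.00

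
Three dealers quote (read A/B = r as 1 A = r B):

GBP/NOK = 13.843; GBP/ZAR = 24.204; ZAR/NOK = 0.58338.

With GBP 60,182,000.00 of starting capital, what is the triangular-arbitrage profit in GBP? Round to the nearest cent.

Profit: GBP 1,204,811.73

Profitable loop is GBP → ZAR → NOK → GBP:
GBP 60,182,000.00 × 24.204 = ZAR 1,456,645,128.00
ZAR 1,456,645,128.00 × 0.58338 = NOK 849,777,634.77
NOK 849,777,634.77 ÷ 13.843 = GBP 61,386,811.73
Profit = GBP 61,386,811.73 − GBP 60,182,000.00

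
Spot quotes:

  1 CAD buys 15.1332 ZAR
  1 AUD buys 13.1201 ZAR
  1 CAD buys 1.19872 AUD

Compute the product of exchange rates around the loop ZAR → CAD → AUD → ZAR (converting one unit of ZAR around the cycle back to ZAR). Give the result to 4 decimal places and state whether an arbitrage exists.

1.0393 (arbitrage exists)

Around ZAR → CAD → AUD → ZAR: 1 ÷ 15.1332 × 1.19872 × 13.1201 = 1.039260
Product > 1; profitable direction is ZAR → CAD → AUD → ZAR.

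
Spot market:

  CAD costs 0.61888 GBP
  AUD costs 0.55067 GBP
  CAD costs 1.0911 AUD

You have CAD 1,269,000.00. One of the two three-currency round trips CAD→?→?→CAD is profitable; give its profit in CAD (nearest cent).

Profitable loop is CAD → GBP → AUD → CAD:
CAD 1,269,000.00 × 0.61888 = GBP 785,358.72
GBP 785,358.72 ÷ 0.55067 = AUD 1,426,187.59
AUD 1,426,187.59 ÷ 1.0911 = CAD 1,307,109.88
Profit = CAD 1,307,109.88 − CAD 1,269,000.00

Profit: CAD 38,109.88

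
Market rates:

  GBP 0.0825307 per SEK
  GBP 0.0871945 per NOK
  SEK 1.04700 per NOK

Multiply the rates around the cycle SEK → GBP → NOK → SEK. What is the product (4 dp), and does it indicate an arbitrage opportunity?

Around SEK → GBP → NOK → SEK: 1 × 0.0825307 ÷ 0.0871945 × 1.04700 = 0.990999
Product < 1; profitable direction is SEK → NOK → GBP → SEK.

0.9910 (arbitrage exists)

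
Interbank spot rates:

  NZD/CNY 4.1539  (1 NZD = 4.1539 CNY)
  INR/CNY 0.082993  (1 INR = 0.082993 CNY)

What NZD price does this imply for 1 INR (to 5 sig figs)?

INR/NZD = 0.019980

1 INR × 0.082993 = 0.082993 CNY
0.082993 CNY ÷ 4.1539 = 0.0199795 NZD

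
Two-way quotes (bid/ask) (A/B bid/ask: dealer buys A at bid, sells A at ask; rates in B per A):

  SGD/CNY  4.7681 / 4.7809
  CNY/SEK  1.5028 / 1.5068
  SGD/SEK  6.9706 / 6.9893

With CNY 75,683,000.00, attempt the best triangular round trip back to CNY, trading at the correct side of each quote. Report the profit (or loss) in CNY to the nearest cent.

Best loop CNY → SEK → SGD → CNY:
CNY 75,683,000.00 × 1.5028 (sell CNY at bid) = SEK 113,736,412.40
SEK 113,736,412.40 ÷ 6.9893 (buy SGD at ask) = SGD 16,272,933.26
SGD 16,272,933.26 × 4.7681 (sell SGD at bid) = CNY 77,590,973.05

Net profit: CNY 1,907,973.05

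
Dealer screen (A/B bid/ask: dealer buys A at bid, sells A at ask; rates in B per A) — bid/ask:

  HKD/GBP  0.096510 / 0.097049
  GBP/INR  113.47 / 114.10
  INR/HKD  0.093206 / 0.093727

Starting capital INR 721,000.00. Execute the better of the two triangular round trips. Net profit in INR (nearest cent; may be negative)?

Net profit: INR 14,923.22

Best loop INR → HKD → GBP → INR:
INR 721,000.00 × 0.093206 (sell INR at bid) = HKD 67,201.53
HKD 67,201.53 × 0.096510 (sell HKD at bid) = GBP 6,485.62
GBP 6,485.62 × 113.47 (sell GBP at bid) = INR 735,923.22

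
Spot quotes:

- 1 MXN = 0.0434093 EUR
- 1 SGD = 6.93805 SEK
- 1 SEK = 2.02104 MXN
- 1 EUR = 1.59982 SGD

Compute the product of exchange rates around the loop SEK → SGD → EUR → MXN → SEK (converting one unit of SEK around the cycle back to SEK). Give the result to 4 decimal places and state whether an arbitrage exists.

Around SEK → SGD → EUR → MXN → SEK: 1 ÷ 6.93805 ÷ 1.59982 ÷ 0.0434093 ÷ 2.02104 = 1.026913
Product > 1; profitable direction is SEK → SGD → EUR → MXN → SEK.

1.0269 (arbitrage exists)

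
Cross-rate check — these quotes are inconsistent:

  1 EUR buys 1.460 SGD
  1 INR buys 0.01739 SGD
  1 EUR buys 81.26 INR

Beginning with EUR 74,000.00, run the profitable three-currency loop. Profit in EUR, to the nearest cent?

Profitable loop is EUR → SGD → INR → EUR:
EUR 74,000.00 × 1.460 = SGD 108,040.00
SGD 108,040.00 ÷ 0.01739 = INR 6,212,765.96
INR 6,212,765.96 ÷ 81.26 = EUR 76,455.40
Profit = EUR 76,455.40 − EUR 74,000.00

Profit: EUR 2,455.40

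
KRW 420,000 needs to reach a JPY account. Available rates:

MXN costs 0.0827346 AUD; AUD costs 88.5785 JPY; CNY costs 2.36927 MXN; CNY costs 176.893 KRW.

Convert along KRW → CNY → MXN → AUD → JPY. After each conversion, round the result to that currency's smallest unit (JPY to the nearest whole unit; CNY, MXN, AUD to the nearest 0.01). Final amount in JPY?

KRW 420,000 ÷ 176.893 = CNY 2,374.32
CNY 2,374.32 × 2.36927 = MXN 5,625.41
MXN 5,625.41 × 0.0827346 = AUD 465.42
AUD 465.42 × 88.5785 = JPY 41,226

JPY 41,226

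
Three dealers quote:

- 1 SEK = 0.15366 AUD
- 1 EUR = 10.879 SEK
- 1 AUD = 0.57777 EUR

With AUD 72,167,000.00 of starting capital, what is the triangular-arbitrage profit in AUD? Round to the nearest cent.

Profitable loop is AUD → SEK → EUR → AUD:
AUD 72,167,000.00 ÷ 0.15366 = SEK 469,653,781.08
SEK 469,653,781.08 ÷ 10.879 = EUR 43,170,675.71
EUR 43,170,675.71 ÷ 0.57777 = AUD 74,719,483.03
Profit = AUD 74,719,483.03 − AUD 72,167,000.00

Profit: AUD 2,552,483.03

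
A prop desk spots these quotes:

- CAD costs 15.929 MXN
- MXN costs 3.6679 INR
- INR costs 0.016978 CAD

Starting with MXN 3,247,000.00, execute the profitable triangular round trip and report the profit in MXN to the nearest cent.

Profitable loop is MXN → CAD → INR → MXN:
MXN 3,247,000.00 ÷ 15.929 = CAD 203,842.05
CAD 203,842.05 ÷ 0.016978 = INR 12,006,246.27
INR 12,006,246.27 ÷ 3.6679 = MXN 3,273,329.77
Profit = MXN 3,273,329.77 − MXN 3,247,000.00

Profit: MXN 26,329.77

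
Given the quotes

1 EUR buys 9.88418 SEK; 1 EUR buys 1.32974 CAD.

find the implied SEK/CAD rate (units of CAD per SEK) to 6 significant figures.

SEK/CAD = 0.134532

1 SEK ÷ 9.88418 = 0.101172 EUR
0.101172 EUR × 1.32974 = 0.134532 CAD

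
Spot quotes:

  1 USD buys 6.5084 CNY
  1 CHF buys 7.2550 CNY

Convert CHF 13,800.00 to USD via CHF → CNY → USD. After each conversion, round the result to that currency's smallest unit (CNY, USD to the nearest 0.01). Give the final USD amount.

USD 15,383.04

CHF 13,800.00 × 7.2550 = CNY 100,119.00
CNY 100,119.00 ÷ 6.5084 = USD 15,383.04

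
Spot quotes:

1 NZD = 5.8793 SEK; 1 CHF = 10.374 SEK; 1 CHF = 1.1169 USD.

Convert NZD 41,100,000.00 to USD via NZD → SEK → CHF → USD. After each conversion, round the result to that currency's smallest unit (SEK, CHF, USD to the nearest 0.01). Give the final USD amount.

NZD 41,100,000.00 × 5.8793 = SEK 241,639,230.00
SEK 241,639,230.00 ÷ 10.374 = CHF 23,292,773.28
CHF 23,292,773.28 × 1.1169 = USD 26,015,698.48

USD 26,015,698.48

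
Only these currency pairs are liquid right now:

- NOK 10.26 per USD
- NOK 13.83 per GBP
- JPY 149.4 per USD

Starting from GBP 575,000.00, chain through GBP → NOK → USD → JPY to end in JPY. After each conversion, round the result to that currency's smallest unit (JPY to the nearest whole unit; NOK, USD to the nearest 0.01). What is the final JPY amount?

GBP 575,000.00 × 13.83 = NOK 7,952,250.00
NOK 7,952,250.00 ÷ 10.26 = USD 775,073.10
USD 775,073.10 × 149.4 = JPY 115,795,921

JPY 115,795,921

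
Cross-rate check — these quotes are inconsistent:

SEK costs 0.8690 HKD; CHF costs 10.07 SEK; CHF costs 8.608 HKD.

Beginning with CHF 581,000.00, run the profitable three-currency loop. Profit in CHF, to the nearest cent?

Profitable loop is CHF → SEK → HKD → CHF:
CHF 581,000.00 × 10.07 = SEK 5,850,670.00
SEK 5,850,670.00 × 0.8690 = HKD 5,084,232.23
HKD 5,084,232.23 ÷ 8.608 = CHF 590,640.36
Profit = CHF 590,640.36 − CHF 581,000.00

Profit: CHF 9,640.36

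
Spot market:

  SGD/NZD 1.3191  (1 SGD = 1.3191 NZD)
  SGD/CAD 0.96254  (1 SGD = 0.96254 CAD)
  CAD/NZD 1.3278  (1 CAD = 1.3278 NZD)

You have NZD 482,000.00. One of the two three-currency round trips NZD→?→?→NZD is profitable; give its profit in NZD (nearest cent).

Profit: NZD 15,477.34

Profitable loop is NZD → CAD → SGD → NZD:
NZD 482,000.00 ÷ 1.3278 = CAD 363,006.48
CAD 363,006.48 ÷ 0.96254 = SGD 377,133.91
SGD 377,133.91 × 1.3191 = NZD 497,477.34
Profit = NZD 497,477.34 − NZD 482,000.00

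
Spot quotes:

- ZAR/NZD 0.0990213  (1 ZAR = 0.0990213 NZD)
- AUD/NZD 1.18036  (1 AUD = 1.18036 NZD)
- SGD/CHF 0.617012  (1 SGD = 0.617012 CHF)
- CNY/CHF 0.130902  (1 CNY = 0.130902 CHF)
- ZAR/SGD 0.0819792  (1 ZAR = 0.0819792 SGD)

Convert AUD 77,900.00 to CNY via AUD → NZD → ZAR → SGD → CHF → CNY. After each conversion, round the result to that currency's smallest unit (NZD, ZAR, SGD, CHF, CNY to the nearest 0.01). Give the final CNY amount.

CNY 358,818.05

AUD 77,900.00 × 1.18036 = NZD 91,950.04
NZD 91,950.04 ÷ 0.0990213 = ZAR 928,588.50
ZAR 928,588.50 × 0.0819792 = SGD 76,124.94
SGD 76,124.94 × 0.617012 = CHF 46,970.00
CHF 46,970.00 ÷ 0.130902 = CNY 358,818.05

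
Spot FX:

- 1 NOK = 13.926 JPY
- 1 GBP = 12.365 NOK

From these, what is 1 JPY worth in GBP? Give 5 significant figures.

JPY/GBP = 0.0058074

1 JPY ÷ 13.926 = 0.0718081 NOK
0.0718081 NOK ÷ 12.365 = 0.00580737 GBP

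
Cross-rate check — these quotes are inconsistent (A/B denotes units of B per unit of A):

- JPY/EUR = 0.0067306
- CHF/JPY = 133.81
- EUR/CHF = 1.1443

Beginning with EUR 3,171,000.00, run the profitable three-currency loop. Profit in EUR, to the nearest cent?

Profit: EUR 96,973.24

Profitable loop is EUR → CHF → JPY → EUR:
EUR 3,171,000.00 × 1.1443 = CHF 3,628,575.30
CHF 3,628,575.30 × 133.81 = JPY 485,539,661
JPY 485,539,661 × 0.0067306 = EUR 3,267,973.24
Profit = EUR 3,267,973.24 − EUR 3,171,000.00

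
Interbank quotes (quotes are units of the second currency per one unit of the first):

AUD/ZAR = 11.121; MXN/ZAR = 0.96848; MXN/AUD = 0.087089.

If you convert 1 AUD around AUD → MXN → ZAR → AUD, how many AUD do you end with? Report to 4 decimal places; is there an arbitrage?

Around AUD → MXN → ZAR → AUD: 1 ÷ 0.087089 × 0.96848 ÷ 11.121 = 0.999962
Product ≈ 1 (deviation 0.004%, within rounding noise).

1.0000 (no arbitrage)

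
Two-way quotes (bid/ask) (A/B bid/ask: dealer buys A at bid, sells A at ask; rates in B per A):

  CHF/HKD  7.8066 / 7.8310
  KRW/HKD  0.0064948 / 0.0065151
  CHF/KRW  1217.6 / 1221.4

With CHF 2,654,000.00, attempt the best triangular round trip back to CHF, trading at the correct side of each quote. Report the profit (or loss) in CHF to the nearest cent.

Net profit: CHF 26,119.24

Best loop CHF → KRW → HKD → CHF:
CHF 2,654,000.00 × 1217.6 (sell CHF at bid) = KRW 3,231,510,400
KRW 3,231,510,400 × 0.0064948 (sell KRW at bid) = HKD 20,988,013.75
HKD 20,988,013.75 ÷ 7.8310 (buy CHF at ask) = CHF 2,680,119.24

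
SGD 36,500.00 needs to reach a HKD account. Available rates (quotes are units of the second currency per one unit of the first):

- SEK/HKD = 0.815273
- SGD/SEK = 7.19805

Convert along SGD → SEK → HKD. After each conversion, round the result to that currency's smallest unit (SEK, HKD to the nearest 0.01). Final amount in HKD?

HKD 214,195.72

SGD 36,500.00 × 7.19805 = SEK 262,728.83
SEK 262,728.83 × 0.815273 = HKD 214,195.72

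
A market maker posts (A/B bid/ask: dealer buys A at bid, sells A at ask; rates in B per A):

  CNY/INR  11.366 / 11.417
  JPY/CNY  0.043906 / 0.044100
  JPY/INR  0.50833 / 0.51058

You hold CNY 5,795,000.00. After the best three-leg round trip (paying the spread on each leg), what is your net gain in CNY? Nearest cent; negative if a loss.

Best loop CNY → JPY → INR → CNY:
CNY 5,795,000.00 ÷ 0.044100 (buy JPY at ask) = JPY 131,405,896
JPY 131,405,896 × 0.50833 (sell JPY at bid) = INR 66,797,558.96
INR 66,797,558.96 ÷ 11.417 (buy CNY at ask) = CNY 5,850,710.25

Net profit: CNY 55,710.25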